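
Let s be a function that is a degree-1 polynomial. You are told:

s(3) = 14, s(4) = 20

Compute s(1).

Write s(n) = an + b; the 2 given values yield a linear system in the 2 coefficients.
Solving, s(n) = 6n - 4.
Then s(1) = 2.

2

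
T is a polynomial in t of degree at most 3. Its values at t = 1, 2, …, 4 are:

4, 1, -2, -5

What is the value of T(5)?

-8

First differences: -3, -3, -3.
Level-1 differences are constant, so T has degree 1.
Fitting a degree-1 polynomial gives T(t) = -3t + 7.
Then T(5) = -8.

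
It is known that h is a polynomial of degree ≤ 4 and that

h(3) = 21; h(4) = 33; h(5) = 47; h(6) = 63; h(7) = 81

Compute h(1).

3

First differences: 12, 14, 16, 18. Second differences: 2, 2, 2.
Level-2 differences are constant, so h has degree 2.
Fitting a degree-2 polynomial gives h(t) = t² + 5t - 3.
Then h(1) = 3.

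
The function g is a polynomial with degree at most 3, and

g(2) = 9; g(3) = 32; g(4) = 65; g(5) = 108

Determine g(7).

224

Write g(k) = ak³ + bk² + ck + d; the 4 given values yield a linear system in the 4 coefficients.
Solving, the leading coefficient vanishes, and g(k) = 5k² - 2k - 7.
Then g(7) = 224.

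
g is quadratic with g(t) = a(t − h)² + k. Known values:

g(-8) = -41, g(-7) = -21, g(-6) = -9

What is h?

-5

First differences 20, 12; second difference -8 = 2a, so a = -4.
Expanding, the t-coefficient is −2ah = 8h; matching it to the data gives h = -5, and then k = -5.
So g(t) = -4(t + 5)² − 5.
Hence h = -5.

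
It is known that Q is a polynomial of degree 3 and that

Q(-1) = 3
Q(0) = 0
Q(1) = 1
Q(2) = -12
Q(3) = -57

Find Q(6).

First differences: -3, 1, -13, -45. Second differences: 4, -14, -32. Third differences: -18, -18.
Level-3 differences are constant, so Q has degree 3.
Fitting a degree-3 polynomial gives Q(x) = -3x³ + 2x² + 2x.
Then Q(6) = -564.

-564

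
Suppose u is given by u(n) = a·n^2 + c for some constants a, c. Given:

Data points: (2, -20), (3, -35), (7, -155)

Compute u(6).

From u(2) = -20 and u(3) = -35: 4a + c = -20 and 9a + c = -35.
Subtracting: 5a = -15, so a = -3; then c = -20 − (-3)·4 = -8.
So u(n) = -3n² − 8, and u(6) = -116.

-116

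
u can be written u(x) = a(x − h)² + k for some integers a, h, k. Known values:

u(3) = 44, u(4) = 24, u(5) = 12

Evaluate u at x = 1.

108

First differences -20, -12; second difference 8 = 2a, so a = 4.
Expanding, the x-coefficient is −2ah = -8h; matching it to the data gives h = 6, and then k = 8.
So u(x) = 4(x − 6)² + 8.
u(1) = 4·(-5)² + 8 = 108.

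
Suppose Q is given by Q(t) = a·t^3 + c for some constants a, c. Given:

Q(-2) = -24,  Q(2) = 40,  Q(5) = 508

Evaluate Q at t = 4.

From Q(-2) = -24 and Q(2) = 40: -8a + c = -24 and 8a + c = 40.
Subtracting: 16a = 64, so a = 4; then c = -24 − 4·(-8) = 8.
So Q(t) = 4t³ + 8, and Q(4) = 264.

264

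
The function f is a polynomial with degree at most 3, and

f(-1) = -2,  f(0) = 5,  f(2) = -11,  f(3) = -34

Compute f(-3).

-46

Write f(m) = am³ + bm² + cm + d; the 4 given values yield a linear system in the 4 coefficients.
Solving, the leading coefficient vanishes, and f(m) = -5m² + 2m + 5.
Then f(-3) = -46.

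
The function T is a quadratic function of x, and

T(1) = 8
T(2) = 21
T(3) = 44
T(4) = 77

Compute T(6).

Write T(x) = ax² + bx + c; the 4 given values yield a linear system in the 3 coefficients.
Solving, T(x) = 5x² - 2x + 5.
Then T(6) = 173.

173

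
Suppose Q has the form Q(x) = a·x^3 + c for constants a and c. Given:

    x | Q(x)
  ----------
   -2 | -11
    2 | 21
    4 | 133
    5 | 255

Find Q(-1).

From Q(-2) = -11 and Q(2) = 21: -8a + c = -11 and 8a + c = 21.
Subtracting: 16a = 32, so a = 2; then c = -11 − 2·(-8) = 5.
So Q(x) = 2x³ + 5, and Q(-1) = 3.

3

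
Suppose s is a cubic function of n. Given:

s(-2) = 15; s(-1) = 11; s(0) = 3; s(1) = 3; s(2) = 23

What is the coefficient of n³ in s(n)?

First differences: -4, -8, 0, 20. Second differences: -4, 8, 20. Third differences: 12, 12.
Level-3 differences are constant, so s has degree 3.
Fitting a degree-3 polynomial gives s(n) = 2n³ + 4n² - 6n + 3.
The coefficient of n³ is 2.

2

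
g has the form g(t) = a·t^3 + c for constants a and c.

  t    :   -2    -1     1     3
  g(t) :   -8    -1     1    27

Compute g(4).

From g(-2) = -8 and g(-1) = -1: -8a + c = -8 and -1a + c = -1.
Subtracting: 7a = 7, so a = 1; then c = -8 − 1·(-8) = 0.
So g(t) = 1t³ + 0, and g(4) = 64.

64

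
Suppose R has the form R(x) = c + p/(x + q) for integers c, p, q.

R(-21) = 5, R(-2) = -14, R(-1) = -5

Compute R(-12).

(R(x) − c)(x + q) = p for each data point; the three points give a linear system in c and q, then p follows.
Solving: c = 4, q = 3, p = -18, so R(x) = 4 − 18/(x + 3).
Then R(-12) = 4 − 18/(-9) = 6.

6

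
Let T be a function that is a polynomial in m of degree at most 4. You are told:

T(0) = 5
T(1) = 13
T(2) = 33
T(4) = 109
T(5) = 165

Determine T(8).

Write T(m) = am^4 + bm³ + cm² + dm + e; the 5 given values yield a linear system in the 5 coefficients.
Solving, the top 2 coefficients vanish, and T(m) = 6m² + 2m + 5.
Then T(8) = 405.

405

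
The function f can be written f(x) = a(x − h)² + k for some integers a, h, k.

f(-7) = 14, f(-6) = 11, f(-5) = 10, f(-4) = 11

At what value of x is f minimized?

First differences -3, -1, 1; second difference 2 = 2a, so a = 1.
Expanding, the x-coefficient is −2ah = -2h; matching it to the data gives h = -5, and then k = 10.
So f(x) = 1(x + 5)² + 10.
Hence h = -5.

-5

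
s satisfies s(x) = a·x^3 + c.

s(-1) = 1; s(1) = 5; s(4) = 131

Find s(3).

From s(-1) = 1 and s(1) = 5: -1a + c = 1 and 1a + c = 5.
Subtracting: 2a = 4, so a = 2; then c = 1 − 2·(-1) = 3.
So s(x) = 2x³ + 3, and s(3) = 57.

57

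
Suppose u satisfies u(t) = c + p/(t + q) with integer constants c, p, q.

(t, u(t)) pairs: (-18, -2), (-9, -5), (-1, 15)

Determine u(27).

1

(u(t) − c)(t + q) = p for each data point; the three points give a linear system in c and q, then p follows.
Solving: c = 0, q = 3, p = 30, so u(t) = 30/(t + 3).
Then u(27) = 0 + 30/30 = 1.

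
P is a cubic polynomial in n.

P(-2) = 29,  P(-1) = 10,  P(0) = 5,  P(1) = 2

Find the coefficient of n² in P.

Write P(n) = an³ + bn² + cn + d; the 4 given values yield a linear system in the 4 coefficients.
Solving, P(n) = -2n³ + n² - 2n + 5.
The coefficient of n² is 1.

1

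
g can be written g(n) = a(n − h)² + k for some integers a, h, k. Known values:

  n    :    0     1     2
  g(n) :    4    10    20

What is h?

First differences 6, 10; second difference 4 = 2a, so a = 2.
Expanding, the n-coefficient is −2ah = -4h; matching it to the data gives h = -1, and then k = 2.
So g(n) = 2(n + 1)² + 2.
Hence h = -1.

-1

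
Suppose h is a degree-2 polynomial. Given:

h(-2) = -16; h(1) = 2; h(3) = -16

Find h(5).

Write h(m) = am² + bm + c; the 3 given values yield a linear system in the 3 coefficients.
Solving, h(m) = -3m² + 3m + 2.
Then h(5) = -58.

-58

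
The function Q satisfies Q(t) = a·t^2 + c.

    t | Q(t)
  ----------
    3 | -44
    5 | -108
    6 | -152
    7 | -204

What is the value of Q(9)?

-332

From Q(3) = -44 and Q(5) = -108: 9a + c = -44 and 25a + c = -108.
Subtracting: 16a = -64, so a = -4; then c = -44 − (-4)·9 = -8.
So Q(t) = -4t² − 8, and Q(9) = -332.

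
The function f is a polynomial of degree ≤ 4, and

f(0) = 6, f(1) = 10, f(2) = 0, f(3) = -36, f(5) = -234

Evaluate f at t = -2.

4

Write f(t) = at^4 + bt³ + ct² + dt + e; the 5 given values yield a linear system in the 5 coefficients.
Solving, the leading coefficient vanishes, and f(t) = -2t³ - t² + 7t + 6.
Then f(-2) = 4.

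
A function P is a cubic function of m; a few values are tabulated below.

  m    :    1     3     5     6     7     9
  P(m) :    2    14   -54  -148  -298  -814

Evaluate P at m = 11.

-1698

Write P(m) = am³ + bm² + cm + d; the 6 given values yield a linear system in the 4 coefficients.
Solving, P(m) = -2m³ + 8m² - 4.
Then P(11) = -1698.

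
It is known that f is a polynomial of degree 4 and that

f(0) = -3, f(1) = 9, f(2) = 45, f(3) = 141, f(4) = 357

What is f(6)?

1509

Write f(x) = ax^4 + bx³ + cx² + dx + e; the 5 given values yield a linear system in the 5 coefficients.
Solving, f(x) = x^4 + 5x² + 6x - 3.
Then f(6) = 1509.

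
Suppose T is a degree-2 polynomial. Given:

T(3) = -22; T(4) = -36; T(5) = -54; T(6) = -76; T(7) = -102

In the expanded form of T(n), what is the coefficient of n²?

First differences: -14, -18, -22, -26. Second differences: -4, -4, -4.
Level-2 differences are constant, so T has degree 2.
Fitting a degree-2 polynomial gives T(n) = -2n² - 4.
The coefficient of n² is -2.

-2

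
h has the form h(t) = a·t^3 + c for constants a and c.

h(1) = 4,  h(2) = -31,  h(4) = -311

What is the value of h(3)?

-126

From h(1) = 4 and h(2) = -31: 1a + c = 4 and 8a + c = -31.
Subtracting: 7a = -35, so a = -5; then c = 4 − (-5)·1 = 9.
So h(t) = -5t³ + 9, and h(3) = -126.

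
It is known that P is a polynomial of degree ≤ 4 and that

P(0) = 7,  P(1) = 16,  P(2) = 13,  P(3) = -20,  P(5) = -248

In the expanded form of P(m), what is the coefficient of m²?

Write P(m) = am^4 + bm³ + cm² + dm + e; the 5 given values yield a linear system in the 5 coefficients.
Solving, the leading coefficient vanishes, and P(m) = -3m³ + 3m² + 9m + 7.
The coefficient of m² is 3.

3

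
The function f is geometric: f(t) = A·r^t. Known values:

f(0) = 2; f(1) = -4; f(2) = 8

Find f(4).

Consecutive ratio: -4/2 = -2, and 8/(-4) = -2, so r = -2.
Then A·(-2)^0 = 2 gives A = 2, and f(t) = 2·(-2)^t.
f(4) = 2·(-2)^4 = 32.

32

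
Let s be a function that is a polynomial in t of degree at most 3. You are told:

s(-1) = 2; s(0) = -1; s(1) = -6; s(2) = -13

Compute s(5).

-46

Write s(t) = at³ + bt² + ct + d; the 4 given values yield a linear system in the 4 coefficients.
Solving, the leading coefficient vanishes, and s(t) = -t² - 4t - 1.
Then s(5) = -46.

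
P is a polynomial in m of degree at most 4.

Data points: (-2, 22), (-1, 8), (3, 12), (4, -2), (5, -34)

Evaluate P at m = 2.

14

Write P(m) = am^4 + bm³ + cm² + dm + e; the 5 given values yield a linear system in the 5 coefficients.
Solving, the leading coefficient vanishes, and P(m) = -m³ + 3m² + 2m + 6.
Then P(2) = 14.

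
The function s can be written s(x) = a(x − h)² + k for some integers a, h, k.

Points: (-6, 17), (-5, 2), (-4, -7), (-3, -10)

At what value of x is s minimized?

First differences -15, -9, -3; second difference 6 = 2a, so a = 3.
Expanding, the x-coefficient is −2ah = -6h; matching it to the data gives h = -3, and then k = -10.
So s(x) = 3(x + 3)² − 10.
Hence h = -3.

-3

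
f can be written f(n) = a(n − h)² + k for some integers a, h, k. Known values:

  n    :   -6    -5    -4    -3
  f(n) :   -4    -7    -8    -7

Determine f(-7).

First differences -3, -1, 1; second difference 2 = 2a, so a = 1.
Expanding, the n-coefficient is −2ah = -2h; matching it to the data gives h = -4, and then k = -8.
So f(n) = 1(n + 4)² − 8.
f(-7) = 1·(-3)² − 8 = 1.

1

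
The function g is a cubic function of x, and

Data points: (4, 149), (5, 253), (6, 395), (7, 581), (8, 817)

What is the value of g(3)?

Write g(x) = ax³ + bx² + cx + d; the 5 given values yield a linear system in the 4 coefficients.
Solving, g(x) = x³ + 4x² + 7x - 7.
Then g(3) = 77.

77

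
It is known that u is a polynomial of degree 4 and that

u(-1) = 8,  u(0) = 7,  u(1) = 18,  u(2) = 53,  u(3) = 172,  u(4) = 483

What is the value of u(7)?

4368

First differences: -1, 11, 35, 119, 311. Second differences: 12, 24, 84, 192. Third differences: 12, 60, 108. Fourth differences: 48, 48.
Level-4 differences are constant, so u has degree 4.
Fitting a degree-4 polynomial gives u(m) = 2m^4 - 2m³ + 4m² + 7m + 7.
Then u(7) = 4368.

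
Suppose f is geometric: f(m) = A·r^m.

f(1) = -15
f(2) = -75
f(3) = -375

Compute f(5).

-9375

Consecutive ratio: -75/(-15) = 5, and -375/(-75) = 5, so r = 5.
Then A·5^1 = -15 gives A = -3, and f(m) = -3·5^m.
f(5) = -3·5^5 = -9375.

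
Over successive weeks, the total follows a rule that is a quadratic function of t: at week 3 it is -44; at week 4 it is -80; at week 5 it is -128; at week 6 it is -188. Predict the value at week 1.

Write the value at t as f(t).
First differences: -36, -48, -60. Second differences: -12, -12.
Level-2 differences are constant, so f has degree 2.
Fitting a degree-2 polynomial gives f(t) = -6t² + 6t - 8.
Then f(1) = -8.

-8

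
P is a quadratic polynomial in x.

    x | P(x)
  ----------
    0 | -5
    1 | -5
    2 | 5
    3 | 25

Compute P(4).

Write P(x) = ax² + bx + c; the 4 given values yield a linear system in the 3 coefficients.
Solving, P(x) = 5x² - 5x - 5.
Then P(4) = 55.

55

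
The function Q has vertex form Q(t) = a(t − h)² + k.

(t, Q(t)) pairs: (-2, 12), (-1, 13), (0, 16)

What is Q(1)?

21

First differences 1, 3; second difference 2 = 2a, so a = 1.
Expanding, the t-coefficient is −2ah = -2h; matching it to the data gives h = -2, and then k = 12.
So Q(t) = 1(t + 2)² + 12.
Q(1) = 1·3² + 12 = 21.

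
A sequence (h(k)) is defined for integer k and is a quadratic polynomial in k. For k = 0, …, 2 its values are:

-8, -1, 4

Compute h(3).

Write h(k) = ak² + bk + c; the 3 given values yield a linear system in the 3 coefficients.
Solving, h(k) = -k² + 8k - 8.
Then h(3) = 7.

7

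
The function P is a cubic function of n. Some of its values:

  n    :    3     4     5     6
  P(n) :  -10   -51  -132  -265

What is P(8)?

-735

Write P(n) = an³ + bn² + cn + d; the 4 given values yield a linear system in the 4 coefficients.
Solving, P(n) = -2n³ + 4n² + 5n - 7.
Then P(8) = -735.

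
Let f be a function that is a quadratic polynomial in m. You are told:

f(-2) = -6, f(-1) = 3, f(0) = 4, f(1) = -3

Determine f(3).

Write f(m) = am² + bm + c; the 4 given values yield a linear system in the 3 coefficients.
Solving, f(m) = -4m² - 3m + 4.
Then f(3) = -41.

-41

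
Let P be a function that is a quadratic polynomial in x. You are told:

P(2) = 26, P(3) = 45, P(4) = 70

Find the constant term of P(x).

6

Write P(x) = ax² + bx + c; the 3 given values yield a linear system in the 3 coefficients.
Solving, P(x) = 3x² + 4x + 6.
The constant term is P(0) = 6.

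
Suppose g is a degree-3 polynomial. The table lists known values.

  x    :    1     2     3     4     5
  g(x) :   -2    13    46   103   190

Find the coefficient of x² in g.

3

First differences: 15, 33, 57, 87. Second differences: 18, 24, 30. Third differences: 6, 6.
Level-3 differences are constant, so g has degree 3.
Fitting a degree-3 polynomial gives g(x) = x³ + 3x² - x - 5.
The coefficient of x² is 3.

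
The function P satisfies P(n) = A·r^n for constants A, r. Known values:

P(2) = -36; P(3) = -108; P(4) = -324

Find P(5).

Consecutive ratio: -108/(-36) = 3, and -324/(-108) = 3, so r = 3.
Then A·3^2 = -36 gives A = -4, and P(n) = -4·3^n.
P(5) = -4·3^5 = -972.

-972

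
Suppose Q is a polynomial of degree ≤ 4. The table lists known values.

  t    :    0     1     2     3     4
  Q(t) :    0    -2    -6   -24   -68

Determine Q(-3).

114

Write Q(t) = at^4 + bt³ + ct² + dt + e; the 5 given values yield a linear system in the 5 coefficients.
Solving, the leading coefficient vanishes, and Q(t) = -2t³ + 5t² - 5t.
Then Q(-3) = 114.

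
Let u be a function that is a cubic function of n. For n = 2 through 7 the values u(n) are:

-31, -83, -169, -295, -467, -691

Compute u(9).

-1319

Write u(n) = an³ + bn² + cn + d; the 6 given values yield a linear system in the 4 coefficients.
Solving, u(n) = -n³ - 8n² + 7n - 5.
Then u(9) = -1319.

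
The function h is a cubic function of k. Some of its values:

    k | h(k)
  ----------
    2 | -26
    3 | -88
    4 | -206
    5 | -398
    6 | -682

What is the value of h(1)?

-2

Write h(k) = ak³ + bk² + ck + d; the 5 given values yield a linear system in the 4 coefficients.
Solving, h(k) = -3k³ - k² + 2.
Then h(1) = -2.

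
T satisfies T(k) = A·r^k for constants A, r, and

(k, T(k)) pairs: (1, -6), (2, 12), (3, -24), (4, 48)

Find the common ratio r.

-2

Consecutive ratio: 12/(-6) = -2, and -24/12 = -2, so r = -2.
Then A·(-2)^1 = -6 gives A = 3, and T(k) = 3·(-2)^k.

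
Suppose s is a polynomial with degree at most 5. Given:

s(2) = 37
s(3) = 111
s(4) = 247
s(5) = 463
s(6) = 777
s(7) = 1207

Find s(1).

Write s(k) = ak^5 + bk^4 + ck³ + dk² + ek + p; the 6 given values yield a linear system in the 6 coefficients.
Solving, the top 2 coefficients vanish, and s(k) = 3k³ + 4k² - 3k + 3.
Then s(1) = 7.

7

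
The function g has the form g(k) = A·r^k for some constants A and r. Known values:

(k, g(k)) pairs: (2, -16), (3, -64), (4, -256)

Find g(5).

-1024

Consecutive ratio: -64/(-16) = 4, and -256/(-64) = 4, so r = 4.
Then A·4^2 = -16 gives A = -1, and g(k) = -1·4^k.
g(5) = -1·4^5 = -1024.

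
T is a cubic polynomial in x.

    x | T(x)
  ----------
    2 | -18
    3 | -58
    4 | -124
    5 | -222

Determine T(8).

-768

Write T(x) = ax³ + bx² + cx + d; the 4 given values yield a linear system in the 4 coefficients.
Solving, T(x) = -x³ - 4x² - x + 8.
Then T(8) = -768.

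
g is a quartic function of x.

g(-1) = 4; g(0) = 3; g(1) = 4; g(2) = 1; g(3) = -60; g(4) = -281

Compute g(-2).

-35

First differences: -1, 1, -3, -61, -221. Second differences: 2, -4, -58, -160. Third differences: -6, -54, -102. Fourth differences: -48, -48.
Level-4 differences are constant, so g has degree 4.
Fitting a degree-4 polynomial gives g(x) = -2x^4 + 3x³ + 3x² - 3x + 3.
Then g(-2) = -35.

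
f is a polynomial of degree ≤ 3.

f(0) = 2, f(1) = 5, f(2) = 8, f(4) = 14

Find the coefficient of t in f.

3

Write f(t) = at³ + bt² + ct + d; the 4 given values yield a linear system in the 4 coefficients.
Solving, the top 2 coefficients vanish, and f(t) = 3t + 2.
The coefficient of t is 3.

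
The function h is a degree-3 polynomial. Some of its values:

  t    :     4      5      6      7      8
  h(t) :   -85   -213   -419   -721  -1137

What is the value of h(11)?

First differences: -128, -206, -302, -416. Second differences: -78, -96, -114. Third differences: -18, -18.
Level-3 differences are constant, so h has degree 3.
Fitting a degree-3 polynomial gives h(t) = -3t³ + 6t² + t + 7.
Then h(11) = -3249.

-3249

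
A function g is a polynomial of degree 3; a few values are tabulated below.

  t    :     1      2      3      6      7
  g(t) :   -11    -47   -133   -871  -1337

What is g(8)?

-1943

Write g(t) = at³ + bt² + ct + d; the 5 given values yield a linear system in the 4 coefficients.
Solving, g(t) = -3t³ - 7t² + 6t - 7.
Then g(8) = -1943.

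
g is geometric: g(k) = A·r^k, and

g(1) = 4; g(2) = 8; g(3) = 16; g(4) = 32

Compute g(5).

64

Consecutive ratio: 8/4 = 2, and 16/8 = 2, so r = 2.
Then A·2^1 = 4 gives A = 2, and g(k) = 2·2^k.
g(5) = 2·2^5 = 64.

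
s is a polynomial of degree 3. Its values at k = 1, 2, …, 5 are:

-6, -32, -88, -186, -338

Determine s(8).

First differences: -26, -56, -98, -152. Second differences: -30, -42, -54. Third differences: -12, -12.
Level-3 differences are constant, so s has degree 3.
Fitting a degree-3 polynomial gives s(k) = -2k³ - 3k² - 3k + 2.
Then s(8) = -1238.

-1238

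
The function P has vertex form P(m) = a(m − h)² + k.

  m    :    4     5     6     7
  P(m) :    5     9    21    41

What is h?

First differences 4, 12, 20; second difference 8 = 2a, so a = 4.
Expanding, the m-coefficient is −2ah = -8h; matching it to the data gives h = 4, and then k = 5.
So P(m) = 4(m − 4)² + 5.
Hence h = 4.

4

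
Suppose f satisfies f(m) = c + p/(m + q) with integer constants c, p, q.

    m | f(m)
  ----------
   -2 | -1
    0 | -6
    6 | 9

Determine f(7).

8

(f(m) − c)(m + q) = p for each data point; the three points give a linear system in c and q, then p follows.
Solving: c = 4, q = -2, p = 20, so f(m) = 4 + 20/(m − 2).
Then f(7) = 4 + 20/5 = 8.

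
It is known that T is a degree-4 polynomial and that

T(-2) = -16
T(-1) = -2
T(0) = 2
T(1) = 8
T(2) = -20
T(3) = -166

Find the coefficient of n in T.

First differences: 14, 4, 6, -28, -146. Second differences: -10, 2, -34, -118. Third differences: 12, -36, -84. Fourth differences: -48, -48.
Level-4 differences are constant, so T has degree 4.
Fitting a degree-4 polynomial gives T(n) = -2n^4 - 2n³ + 3n² + 7n + 2.
The coefficient of n is 7.

7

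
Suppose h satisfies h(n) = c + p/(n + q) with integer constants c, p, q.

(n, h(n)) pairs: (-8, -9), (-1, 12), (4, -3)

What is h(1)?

(h(n) − c)(n + q) = p for each data point; the three points give a linear system in c and q, then p follows.
Solving: c = -6, q = 2, p = 18, so h(n) = -6 + 18/(n + 2).
Then h(1) = -6 + 18/3 = 0.

0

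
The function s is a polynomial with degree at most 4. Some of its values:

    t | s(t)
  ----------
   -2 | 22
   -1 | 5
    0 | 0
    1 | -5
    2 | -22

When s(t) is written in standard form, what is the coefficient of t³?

First differences: -17, -5, -5, -17. Second differences: 12, 0, -12. Third differences: -12, -12.
Level-3 differences are constant, so s has degree 3.
Fitting a degree-3 polynomial gives s(t) = -2t³ - 3t.
The coefficient of t³ is -2.

-2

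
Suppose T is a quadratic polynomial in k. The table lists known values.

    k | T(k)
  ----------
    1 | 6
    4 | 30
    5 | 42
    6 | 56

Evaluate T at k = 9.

110

Write T(k) = ak² + bk + c; the 4 given values yield a linear system in the 3 coefficients.
Solving, T(k) = k² + 3k + 2.
Then T(9) = 110.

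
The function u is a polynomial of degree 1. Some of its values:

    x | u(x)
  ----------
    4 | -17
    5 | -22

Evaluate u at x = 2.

-7

Write u(x) = ax + b; the 2 given values yield a linear system in the 2 coefficients.
Solving, u(x) = -5x + 3.
Then u(2) = -7.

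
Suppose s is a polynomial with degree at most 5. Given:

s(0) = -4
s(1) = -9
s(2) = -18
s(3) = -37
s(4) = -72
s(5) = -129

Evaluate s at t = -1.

3

Write s(t) = at^5 + bt^4 + ct³ + dt² + et + p; the 6 given values yield a linear system in the 6 coefficients.
Solving, the top 2 coefficients vanish, and s(t) = -t³ + t² - 5t - 4.
Then s(-1) = 3.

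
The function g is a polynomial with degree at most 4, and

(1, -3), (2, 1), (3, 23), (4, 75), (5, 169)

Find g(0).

-1

Write g(k) = ak^4 + bk³ + ck² + dk + e; the 5 given values yield a linear system in the 5 coefficients.
Solving, the leading coefficient vanishes, and g(k) = 2k³ - 3k² - k - 1.
Then g(0) = -1.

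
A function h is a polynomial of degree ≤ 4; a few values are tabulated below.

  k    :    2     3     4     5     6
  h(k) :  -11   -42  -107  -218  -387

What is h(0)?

First differences: -31, -65, -111, -169. Second differences: -34, -46, -58. Third differences: -12, -12.
Level-3 differences are constant, so h has degree 3.
Fitting a degree-3 polynomial gives h(k) = -2k³ + k² + 2k - 3.
The constant term is h(0) = -3.

-3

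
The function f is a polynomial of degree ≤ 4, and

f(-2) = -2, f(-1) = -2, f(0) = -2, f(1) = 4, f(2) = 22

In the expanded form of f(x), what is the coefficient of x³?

1

First differences: 0, 0, 6, 18. Second differences: 0, 6, 12. Third differences: 6, 6.
Level-3 differences are constant, so f has degree 3.
Fitting a degree-3 polynomial gives f(x) = x³ + 3x² + 2x - 2.
The coefficient of x³ is 1.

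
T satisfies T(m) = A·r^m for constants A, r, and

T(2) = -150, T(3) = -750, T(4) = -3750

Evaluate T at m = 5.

Consecutive ratio: -750/(-150) = 5, and -3750/(-750) = 5, so r = 5.
Then A·5^2 = -150 gives A = -6, and T(m) = -6·5^m.
T(5) = -6·5^5 = -18750.

-18750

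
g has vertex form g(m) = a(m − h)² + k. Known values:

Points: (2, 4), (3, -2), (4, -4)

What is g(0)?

First differences -6, -2; second difference 4 = 2a, so a = 2.
Expanding, the m-coefficient is −2ah = -4h; matching it to the data gives h = 4, and then k = -4.
So g(m) = 2(m − 4)² − 4.
g(0) = 2·(-4)² − 4 = 28.

28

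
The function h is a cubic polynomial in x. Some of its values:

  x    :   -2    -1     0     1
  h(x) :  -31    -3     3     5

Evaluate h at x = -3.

Write h(x) = ax³ + bx² + cx + d; the 4 given values yield a linear system in the 4 coefficients.
Solving, h(x) = 3x³ - 2x² + x + 3.
Then h(-3) = -99.

-99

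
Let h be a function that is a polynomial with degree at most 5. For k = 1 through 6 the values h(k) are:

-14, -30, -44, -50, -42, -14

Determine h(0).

-2

Write h(k) = ak^5 + bk^4 + ck³ + dk² + ek + p; the 6 given values yield a linear system in the 6 coefficients.
Solving, the top 2 coefficients vanish, and h(k) = k³ - 5k² - 8k - 2.
Then h(0) = -2.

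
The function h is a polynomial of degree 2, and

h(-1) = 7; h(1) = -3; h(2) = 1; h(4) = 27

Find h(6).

Write h(m) = am² + bm + c; the 4 given values yield a linear system in the 3 coefficients.
Solving, h(m) = 3m² - 5m - 1.
Then h(6) = 77.

77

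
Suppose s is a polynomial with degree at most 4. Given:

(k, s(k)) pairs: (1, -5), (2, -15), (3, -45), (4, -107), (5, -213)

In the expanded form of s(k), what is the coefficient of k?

First differences: -10, -30, -62, -106. Second differences: -20, -32, -44. Third differences: -12, -12.
Level-3 differences are constant, so s has degree 3.
Fitting a degree-3 polynomial gives s(k) = -2k³ + 2k² - 2k - 3.
The coefficient of k is -2.

-2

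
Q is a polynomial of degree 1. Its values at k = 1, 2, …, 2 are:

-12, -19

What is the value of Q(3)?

-26

Write Q(k) = ak + b; the 2 given values yield a linear system in the 2 coefficients.
Solving, Q(k) = -7k - 5.
Then Q(3) = -26.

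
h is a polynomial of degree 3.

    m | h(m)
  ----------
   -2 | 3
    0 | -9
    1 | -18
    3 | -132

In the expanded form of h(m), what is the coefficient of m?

Write h(m) = am³ + bm² + cm + d; the 4 given values yield a linear system in the 4 coefficients.
Solving, h(m) = -3m³ - 4m² - 2m - 9.
The coefficient of m is -2.

-2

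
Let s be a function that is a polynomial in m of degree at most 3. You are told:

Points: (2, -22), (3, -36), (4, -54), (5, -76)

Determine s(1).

First differences: -14, -18, -22. Second differences: -4, -4.
Level-2 differences are constant, so s has degree 2.
Fitting a degree-2 polynomial gives s(m) = -2m² - 4m - 6.
Then s(1) = -12.

-12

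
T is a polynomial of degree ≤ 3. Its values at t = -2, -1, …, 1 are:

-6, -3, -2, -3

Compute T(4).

-18

First differences: 3, 1, -1. Second differences: -2, -2.
Level-2 differences are constant, so T has degree 2.
Fitting a degree-2 polynomial gives T(t) = -t² - 2.
Then T(4) = -18.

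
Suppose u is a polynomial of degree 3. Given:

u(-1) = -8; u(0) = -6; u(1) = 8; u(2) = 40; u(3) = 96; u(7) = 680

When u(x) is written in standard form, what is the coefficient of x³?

1

Write u(x) = ax³ + bx² + cx + d; the 6 given values yield a linear system in the 4 coefficients.
Solving, u(x) = x³ + 6x² + 7x - 6.
The coefficient of x³ is 1.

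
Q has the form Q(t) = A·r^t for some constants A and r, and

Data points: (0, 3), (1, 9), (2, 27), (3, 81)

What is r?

3

Consecutive ratio: 9/3 = 3, and 27/9 = 3, so r = 3.
Then A·3^0 = 3 gives A = 3, and Q(t) = 3·3^t.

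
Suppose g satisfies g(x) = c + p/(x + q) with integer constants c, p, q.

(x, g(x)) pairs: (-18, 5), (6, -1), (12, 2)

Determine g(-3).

8

(g(x) − c)(x + q) = p for each data point; the three points give a linear system in c and q, then p follows.
Solving: c = 4, q = -2, p = -20, so g(x) = 4 − 20/(x − 2).
Then g(-3) = 4 − 20/(-5) = 8.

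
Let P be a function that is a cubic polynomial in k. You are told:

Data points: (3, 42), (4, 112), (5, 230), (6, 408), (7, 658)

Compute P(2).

First differences: 70, 118, 178, 250. Second differences: 48, 60, 72. Third differences: 12, 12.
Level-3 differences are constant, so P has degree 3.
Fitting a degree-3 polynomial gives P(k) = 2k³ - 4k.
Then P(2) = 8.

8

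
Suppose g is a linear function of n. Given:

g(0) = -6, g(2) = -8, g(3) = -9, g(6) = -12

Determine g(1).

-7

Write g(n) = an + b; the 4 given values yield a linear system in the 2 coefficients.
Solving, g(n) = -n - 6.
Then g(1) = -7.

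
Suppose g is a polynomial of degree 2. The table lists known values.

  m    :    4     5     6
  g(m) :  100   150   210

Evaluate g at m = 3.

60

Write g(m) = am² + bm + c; the 3 given values yield a linear system in the 3 coefficients.
Solving, g(m) = 5m² + 5m.
Then g(3) = 60.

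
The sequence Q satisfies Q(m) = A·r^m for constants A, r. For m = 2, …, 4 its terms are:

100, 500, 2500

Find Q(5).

Consecutive ratio: 500/100 = 5, and 2500/500 = 5, so r = 5.
Then A·5^2 = 100 gives A = 4, and Q(m) = 4·5^m.
Q(5) = 4·5^5 = 12500.

12500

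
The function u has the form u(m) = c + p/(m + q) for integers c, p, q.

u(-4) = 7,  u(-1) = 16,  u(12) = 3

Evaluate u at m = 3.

(u(m) − c)(m + q) = p for each data point; the three points give a linear system in c and q, then p follows.
Solving: c = 4, q = 0, p = -12, so u(m) = 4 − 12/(m + 0).
Then u(3) = 4 − 12/3 = 0.

0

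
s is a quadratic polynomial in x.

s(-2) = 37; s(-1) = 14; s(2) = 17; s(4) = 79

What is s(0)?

Write s(x) = ax² + bx + c; the 4 given values yield a linear system in the 3 coefficients.
Solving, s(x) = 6x² - 5x + 3.
Then s(0) = 3.

3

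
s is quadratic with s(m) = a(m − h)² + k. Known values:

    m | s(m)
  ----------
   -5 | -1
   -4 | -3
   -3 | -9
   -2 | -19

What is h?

First differences -2, -6, -10; second difference -4 = 2a, so a = -2.
Expanding, the m-coefficient is −2ah = 4h; matching it to the data gives h = -5, and then k = -1.
So s(m) = -2(m + 5)² − 1.
Hence h = -5.

-5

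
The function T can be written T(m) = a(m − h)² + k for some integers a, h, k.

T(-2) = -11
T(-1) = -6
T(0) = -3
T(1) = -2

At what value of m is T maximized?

1

First differences 5, 3, 1; second difference -2 = 2a, so a = -1.
Expanding, the m-coefficient is −2ah = 2h; matching it to the data gives h = 1, and then k = -2.
So T(m) = -1(m − 1)² − 2.
Hence h = 1.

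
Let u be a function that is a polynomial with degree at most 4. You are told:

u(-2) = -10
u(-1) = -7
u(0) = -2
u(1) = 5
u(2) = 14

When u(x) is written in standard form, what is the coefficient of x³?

0

First differences: 3, 5, 7, 9. Second differences: 2, 2, 2.
Level-2 differences are constant, so u has degree 2.
Fitting a degree-2 polynomial gives u(x) = x² + 6x - 2.
The coefficient of x³ is 0.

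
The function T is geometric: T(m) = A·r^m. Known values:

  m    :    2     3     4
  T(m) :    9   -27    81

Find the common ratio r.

Consecutive ratio: -27/9 = -3, and 81/(-27) = -3, so r = -3.
Then A·(-3)^2 = 9 gives A = 1, and T(m) = 1·(-3)^m.

-3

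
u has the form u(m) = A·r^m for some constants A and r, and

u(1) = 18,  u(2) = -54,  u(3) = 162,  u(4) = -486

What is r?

Consecutive ratio: -54/18 = -3, and 162/(-54) = -3, so r = -3.
Then A·(-3)^1 = 18 gives A = -6, and u(m) = -6·(-3)^m.

-3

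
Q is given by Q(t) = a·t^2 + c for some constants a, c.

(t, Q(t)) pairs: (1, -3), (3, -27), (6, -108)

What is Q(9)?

From Q(1) = -3 and Q(3) = -27: 1a + c = -3 and 9a + c = -27.
Subtracting: 8a = -24, so a = -3; then c = -3 − (-3)·1 = 0.
So Q(t) = -3t² + 0, and Q(9) = -243.

-243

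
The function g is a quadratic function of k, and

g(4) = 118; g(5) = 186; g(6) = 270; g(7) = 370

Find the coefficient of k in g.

Write g(k) = ak² + bk + c; the 4 given values yield a linear system in the 3 coefficients.
Solving, g(k) = 8k² - 4k + 6.
The coefficient of k is -4.

-4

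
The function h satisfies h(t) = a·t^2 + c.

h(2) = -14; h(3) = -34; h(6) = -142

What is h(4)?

From h(2) = -14 and h(3) = -34: 4a + c = -14 and 9a + c = -34.
Subtracting: 5a = -20, so a = -4; then c = -14 − (-4)·4 = 2.
So h(t) = -4t² + 2, and h(4) = -62.

-62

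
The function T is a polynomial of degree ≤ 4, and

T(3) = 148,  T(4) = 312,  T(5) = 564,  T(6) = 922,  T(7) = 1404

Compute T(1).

Write T(t) = at^4 + bt³ + ct² + dt + e; the 5 given values yield a linear system in the 5 coefficients.
Solving, the leading coefficient vanishes, and T(t) = 3t³ + 8t² - 3t + 4.
Then T(1) = 12.

12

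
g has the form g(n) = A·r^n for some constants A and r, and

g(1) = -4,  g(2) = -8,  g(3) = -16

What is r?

2

Consecutive ratio: -8/(-4) = 2, and -16/(-8) = 2, so r = 2.
Then A·2^1 = -4 gives A = -2, and g(n) = -2·2^n.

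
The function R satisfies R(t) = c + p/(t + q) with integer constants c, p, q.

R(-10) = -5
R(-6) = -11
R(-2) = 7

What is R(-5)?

-20

(R(t) − c)(t + q) = p for each data point; the three points give a linear system in c and q, then p follows.
Solving: c = -2, q = 4, p = 18, so R(t) = -2 + 18/(t + 4).
Then R(-5) = -2 + 18/(-1) = -20.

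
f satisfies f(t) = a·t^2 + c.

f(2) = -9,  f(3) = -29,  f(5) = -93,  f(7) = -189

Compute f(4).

-57

From f(2) = -9 and f(3) = -29: 4a + c = -9 and 9a + c = -29.
Subtracting: 5a = -20, so a = -4; then c = -9 − (-4)·4 = 7.
So f(t) = -4t² + 7, and f(4) = -57.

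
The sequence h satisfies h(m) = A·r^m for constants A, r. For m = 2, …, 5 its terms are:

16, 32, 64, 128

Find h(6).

256

Consecutive ratio: 32/16 = 2, and 64/32 = 2, so r = 2.
Then A·2^2 = 16 gives A = 4, and h(m) = 4·2^m.
h(6) = 4·2^6 = 256.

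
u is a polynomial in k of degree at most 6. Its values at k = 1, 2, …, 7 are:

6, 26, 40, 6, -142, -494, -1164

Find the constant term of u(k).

Write u(k) = ak^6 + bk^5 + ck^4 + dk³ + ek² + pk + q; the 7 given values yield a linear system in the 7 coefficients.
Solving, the top 2 coefficients vanish, and u(k) = -k^4 + 3k³ + 4k² + 2k - 2.
The constant term is u(0) = -2.

-2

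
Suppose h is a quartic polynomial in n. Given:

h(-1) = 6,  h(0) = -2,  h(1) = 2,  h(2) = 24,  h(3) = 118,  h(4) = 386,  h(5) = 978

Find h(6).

First differences: -8, 4, 22, 94, 268, 592. Second differences: 12, 18, 72, 174, 324. Third differences: 6, 54, 102, 150. Fourth differences: 48, 48, 48.
Level-4 differences are constant, so h has degree 4.
Extending the table by one column gives the next first difference 1114, so h(6) = 978 + 1114 = 2092.

2092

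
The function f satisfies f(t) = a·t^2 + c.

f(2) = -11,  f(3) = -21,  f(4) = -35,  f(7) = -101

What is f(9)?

-165

From f(2) = -11 and f(3) = -21: 4a + c = -11 and 9a + c = -21.
Subtracting: 5a = -10, so a = -2; then c = -11 − (-2)·4 = -3.
So f(t) = -2t² − 3, and f(9) = -165.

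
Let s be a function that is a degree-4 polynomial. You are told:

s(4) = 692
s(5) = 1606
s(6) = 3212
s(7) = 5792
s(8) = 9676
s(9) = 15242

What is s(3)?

First differences: 914, 1606, 2580, 3884, 5566. Second differences: 692, 974, 1304, 1682. Third differences: 282, 330, 378. Fourth differences: 48, 48.
Level-4 differences are constant, so s has degree 4.
Fitting a degree-4 polynomial gives s(x) = 2x^4 + 3x³ - x² + 2x - 4.
Then s(3) = 236.

236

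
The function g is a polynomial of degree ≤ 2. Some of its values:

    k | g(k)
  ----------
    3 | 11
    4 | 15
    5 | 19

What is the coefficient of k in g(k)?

4

First differences: 4, 4.
Level-1 differences are constant, so g has degree 1.
Fitting a degree-1 polynomial gives g(k) = 4k - 1.
The coefficient of k is 4.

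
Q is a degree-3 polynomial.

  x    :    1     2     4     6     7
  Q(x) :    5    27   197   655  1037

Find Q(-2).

-25

Write Q(x) = ax³ + bx² + cx + d; the 5 given values yield a linear system in the 4 coefficients.
Solving, Q(x) = 3x³ + x + 1.
Then Q(-2) = -25.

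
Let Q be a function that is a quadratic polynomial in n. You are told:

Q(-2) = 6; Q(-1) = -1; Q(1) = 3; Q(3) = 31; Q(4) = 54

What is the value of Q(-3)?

Write Q(n) = an² + bn + c; the 5 given values yield a linear system in the 3 coefficients.
Solving, Q(n) = 3n² + 2n - 2.
Then Q(-3) = 19.

19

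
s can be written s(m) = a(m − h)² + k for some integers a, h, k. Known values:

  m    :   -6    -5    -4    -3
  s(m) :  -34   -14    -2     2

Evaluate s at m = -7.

First differences 20, 12, 4; second difference -8 = 2a, so a = -4.
Expanding, the m-coefficient is −2ah = 8h; matching it to the data gives h = -3, and then k = 2.
So s(m) = -4(m + 3)² + 2.
s(-7) = -4·(-4)² + 2 = -62.

-62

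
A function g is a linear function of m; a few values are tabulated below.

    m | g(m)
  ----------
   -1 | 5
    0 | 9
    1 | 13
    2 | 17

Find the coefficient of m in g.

Write g(m) = am + b; the 4 given values yield a linear system in the 2 coefficients.
Solving, g(m) = 4m + 9.
The coefficient of m is 4.

4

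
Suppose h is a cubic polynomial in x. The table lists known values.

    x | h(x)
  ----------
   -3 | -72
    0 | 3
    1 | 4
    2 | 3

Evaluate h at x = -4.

-141

Write h(x) = ax³ + bx² + cx + d; the 4 given values yield a linear system in the 4 coefficients.
Solving, h(x) = x³ - 4x² + 4x + 3.
Then h(-4) = -141.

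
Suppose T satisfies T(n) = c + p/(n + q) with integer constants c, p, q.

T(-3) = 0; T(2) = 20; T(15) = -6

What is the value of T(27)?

(T(n) − c)(n + q) = p for each data point; the three points give a linear system in c and q, then p follows.
Solving: c = -4, q = -3, p = -24, so T(n) = -4 − 24/(n − 3).
Then T(27) = -4 − 24/24 = -5.

-5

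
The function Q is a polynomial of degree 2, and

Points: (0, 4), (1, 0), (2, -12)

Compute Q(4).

Write Q(m) = am² + bm + c; the 3 given values yield a linear system in the 3 coefficients.
Solving, Q(m) = -4m² + 4.
Then Q(4) = -60.

-60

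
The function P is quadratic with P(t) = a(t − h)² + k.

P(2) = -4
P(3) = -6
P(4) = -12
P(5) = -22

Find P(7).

First differences -2, -6, -10; second difference -4 = 2a, so a = -2.
Expanding, the t-coefficient is −2ah = 4h; matching it to the data gives h = 2, and then k = -4.
So P(t) = -2(t − 2)² − 4.
P(7) = -2·5² − 4 = -54.

-54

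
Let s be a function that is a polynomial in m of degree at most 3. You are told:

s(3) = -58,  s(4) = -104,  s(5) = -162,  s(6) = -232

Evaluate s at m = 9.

-514

First differences: -46, -58, -70. Second differences: -12, -12.
Level-2 differences are constant, so s has degree 2.
Fitting a degree-2 polynomial gives s(m) = -6m² - 4m + 8.
Then s(9) = -514.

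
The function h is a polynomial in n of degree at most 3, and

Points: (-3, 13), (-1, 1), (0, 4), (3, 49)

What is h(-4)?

28

Write h(n) = an³ + bn² + cn + d; the 4 given values yield a linear system in the 4 coefficients.
Solving, the leading coefficient vanishes, and h(n) = 3n² + 6n + 4.
Then h(-4) = 28.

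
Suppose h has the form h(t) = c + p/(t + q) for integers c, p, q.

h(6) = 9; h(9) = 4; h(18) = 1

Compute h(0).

(h(t) − c)(t + q) = p for each data point; the three points give a linear system in c and q, then p follows.
Solving: c = -1, q = -3, p = 30, so h(t) = -1 + 30/(t − 3).
Then h(0) = -1 + 30/(-3) = -11.

-11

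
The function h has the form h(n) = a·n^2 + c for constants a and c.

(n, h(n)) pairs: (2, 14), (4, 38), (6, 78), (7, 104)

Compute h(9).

From h(2) = 14 and h(4) = 38: 4a + c = 14 and 16a + c = 38.
Subtracting: 12a = 24, so a = 2; then c = 14 − 2·4 = 6.
So h(n) = 2n² + 6, and h(9) = 168.

168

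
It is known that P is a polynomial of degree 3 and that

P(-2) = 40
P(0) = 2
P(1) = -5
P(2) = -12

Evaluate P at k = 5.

Write P(k) = ak³ + bk² + ck + d; the 4 given values yield a linear system in the 4 coefficients.
Solving, P(k) = -k³ + 3k² - 9k + 2.
Then P(5) = -93.

-93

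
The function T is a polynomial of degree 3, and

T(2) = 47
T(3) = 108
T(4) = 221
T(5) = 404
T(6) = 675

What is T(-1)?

First differences: 61, 113, 183, 271. Second differences: 52, 70, 88. Third differences: 18, 18.
Level-3 differences are constant, so T has degree 3.
Fitting a degree-3 polynomial gives T(n) = 3n³ - n² + 9n + 9.
Then T(-1) = -4.

-4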